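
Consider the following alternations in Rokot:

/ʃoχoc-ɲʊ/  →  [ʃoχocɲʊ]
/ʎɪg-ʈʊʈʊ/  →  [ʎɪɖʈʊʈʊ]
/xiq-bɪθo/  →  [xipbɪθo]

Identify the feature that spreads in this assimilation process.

The segment that alternates is /g/, which surfaces as [ɖ] when adjacent to /ʈ/.
/g/ is velar while /ʈ/ is retroflex; the output [ɖ] is retroflex, matching the trigger — so the feature that spreads is place.
The same holds elsewhere in the data: /q/ → [p] before /b/ (uvular → bilabial, matching bilabial) — only place changes, and always toward the following segment.
No alternation appears in [ʃoχocɲʊ]: there the adjacent consonants already agree in place (/c/ and /ɲ/ are both palatal), so this form is consistent with the same rule.

place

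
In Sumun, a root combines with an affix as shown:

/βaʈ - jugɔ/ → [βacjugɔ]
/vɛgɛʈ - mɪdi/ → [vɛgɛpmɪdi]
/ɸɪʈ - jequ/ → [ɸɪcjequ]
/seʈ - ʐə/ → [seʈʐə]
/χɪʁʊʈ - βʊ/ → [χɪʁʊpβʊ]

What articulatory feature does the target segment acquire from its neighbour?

Comparing underlying and surface forms, /ʈ/ → [c] is the alternation; the neighbouring /j/ is constant.
/ʈ/ is retroflex while /j/ is palatal; the output [c] is palatal, matching the trigger — so the feature that spreads is place.
The other alternating forms pattern the same way: /ʈ/ → [p] before /m/ (retroflex → bilabial, matching bilabial); /ʈ/ → [p] before /β/ (retroflex → bilabial, matching bilabial) — only place changes, and always toward the following segment.
No alternation appears in [seʈʐə]: there the adjacent consonants already agree in place (/ʈ/ and /ʐ/ are both retroflex), so this form is consistent with the same rule.

place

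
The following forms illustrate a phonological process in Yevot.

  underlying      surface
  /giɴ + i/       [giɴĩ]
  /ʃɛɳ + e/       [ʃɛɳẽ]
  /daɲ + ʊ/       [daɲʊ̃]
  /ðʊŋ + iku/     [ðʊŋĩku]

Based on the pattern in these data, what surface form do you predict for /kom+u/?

The data show progressive nasality assimilation (vowel nasalisation): /i/ → [ĩ] after /ɴ/; /e/ → [ẽ] after /ɳ/; /ʊ/ → [ʊ̃] after /ɲ/; /i/ → [ĩ] after /ŋ/ — a vowel is nasalised by an immediately preceding nasal consonant.
The vowel /u/ is adjacent to the preceding nasal /m/, so it acquires [+nasal] and surfaces as [ũ].

[komũ]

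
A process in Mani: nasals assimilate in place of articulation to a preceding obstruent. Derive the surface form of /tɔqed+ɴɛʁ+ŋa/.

[tɔqednɛʁɴa]

/ɴ/ is a voiced uvular nasal. The preceding trigger /d/ is alveolar, so /ɴ/ must become alveolar as well.
The voiced alveolar nasal is [n], so /ɴ/ → [n].
At the second juncture, /ŋ/ likewise becomes [ɴ] adjacent to /ʁ/.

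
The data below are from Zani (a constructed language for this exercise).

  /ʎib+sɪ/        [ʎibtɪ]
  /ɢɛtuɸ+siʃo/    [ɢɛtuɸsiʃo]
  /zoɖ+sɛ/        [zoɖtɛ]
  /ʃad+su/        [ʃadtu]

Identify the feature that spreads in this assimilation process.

manner

The segment that alternates is /s/, which surfaces as [t] when adjacent to /b/.
The change fricative → stop matches the manner of the preceding /b/, identifying this as manner assimilation.
Checking the remaining alternations: /s/ → [t] after /ɖ/ (fricative → stop, matching a stop); /s/ → [t] after /d/ (fricative → stop, matching a stop) — only manner changes, and always toward the preceding segment.
No alternation appears in [ɢɛtuɸsiʃo]: there the adjacent consonants already agree in manner (/s/ and /ɸ/ are both fricatives), so this form is consistent with the same rule.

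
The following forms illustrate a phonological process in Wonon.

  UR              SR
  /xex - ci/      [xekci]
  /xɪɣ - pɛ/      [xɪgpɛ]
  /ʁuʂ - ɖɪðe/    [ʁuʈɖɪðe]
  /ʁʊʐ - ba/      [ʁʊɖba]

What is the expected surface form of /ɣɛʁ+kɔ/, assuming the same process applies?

The data show regressive manner assimilation: /x/ → [k] before /c/; /ɣ/ → [g] before /p/; /ʂ/ → [ʈ] before /ɖ/; /ʐ/ → [ɖ] before /b/. In each pair only manner changes, matching the following consonant, while place and voice stay constant.
The rule targets /ʁ/ (voiced uvular fricative), which sits before the trigger /k/ (stop).
Changing only its manner to stop gives [ɢ] — the voiced uvular stop.

[ɣɛɢkɔ]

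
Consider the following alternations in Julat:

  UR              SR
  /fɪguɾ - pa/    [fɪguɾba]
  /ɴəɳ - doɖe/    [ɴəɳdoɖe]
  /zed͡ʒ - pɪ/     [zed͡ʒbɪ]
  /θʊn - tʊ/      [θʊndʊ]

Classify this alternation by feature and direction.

progressive voicing assimilation

Underlying /p/ is realised as [b] next to /ɾ/; /ɾ/ itself does not change.
The change voiceless → voiced matches the voicing of the preceding /ɾ/, identifying this as voicing assimilation.
Place and manner are unchanged, so the assimilation is partial, not total.
The other alternating forms pattern the same way: /p/ → [b] after /d͡ʒ/ (voiceless → voiced, matching voiced); /t/ → [d] after /n/ (voiceless → voiced, matching voiced) — only voicing changes, and always toward the preceding segment.
No alternation appears in [ɴəɳdoɖe]: there the adjacent consonants already agree in voicing (/d/ and /ɳ/ are both voiced), so this form is consistent with the same rule.
Since the segment that changes follows the conditioning segment, the assimilation is progressive.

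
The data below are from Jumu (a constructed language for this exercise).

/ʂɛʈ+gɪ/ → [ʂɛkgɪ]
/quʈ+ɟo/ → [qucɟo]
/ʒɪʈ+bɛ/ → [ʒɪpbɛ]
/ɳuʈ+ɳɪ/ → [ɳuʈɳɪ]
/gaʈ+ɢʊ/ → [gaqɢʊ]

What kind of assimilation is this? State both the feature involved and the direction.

regressive place assimilation

Underlying /ʈ/ is realised as [k] next to /g/; /g/ itself does not change.
/ʈ/ is retroflex while /g/ is velar; the output [k] is velar, matching the trigger — so the feature that spreads is place.
Manner and voice are unchanged, so the assimilation is partial, not total.
The other alternating forms pattern the same way: /ʈ/ → [c] before /ɟ/ (retroflex → palatal, matching palatal); /ʈ/ → [p] before /b/ (retroflex → bilabial, matching bilabial); /ʈ/ → [q] before /ɢ/ (retroflex → uvular, matching uvular) — only place changes, and always toward the following segment.
Nothing changes in [ɳuʈɳɪ]: there the adjacent consonants already agree in place (/ʈ/ and /ɳ/ are both retroflex), so this form is consistent with the same rule.
Since the segment that changes precedes the conditioning segment, the assimilation is regressive.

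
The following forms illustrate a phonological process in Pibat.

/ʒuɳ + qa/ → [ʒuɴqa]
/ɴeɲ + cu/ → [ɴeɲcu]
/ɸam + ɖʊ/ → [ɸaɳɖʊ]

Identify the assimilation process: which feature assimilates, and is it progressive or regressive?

Underlying /ɳ/ is realised as [ɴ] next to /q/; /q/ itself does not change.
/ɳ/ is retroflex while /q/ is uvular; the output [ɴ] is uvular, matching the trigger — so the feature that spreads is place.
Manner and voice are unchanged, so the assimilation is partial, not total.
Checking the remaining alternation: /m/ → [ɳ] before /ɖ/ (bilabial → retroflex, matching retroflex) — only place changes, and always toward the following segment.
No alternation appears in [ɴeɲcu]: there the adjacent consonants already agree in place (/ɲ/ and /c/ are both palatal), so this form is consistent with the same rule.
The trigger is the following segment, so the direction is regressive (anticipatory).

regressive place assimilation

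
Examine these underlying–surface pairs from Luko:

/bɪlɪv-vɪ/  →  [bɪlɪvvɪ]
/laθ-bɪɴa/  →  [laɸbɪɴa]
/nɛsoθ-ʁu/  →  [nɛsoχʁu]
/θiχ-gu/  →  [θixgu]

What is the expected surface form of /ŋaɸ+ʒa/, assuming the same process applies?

[ŋaʃʒa]

The data show regressive place assimilation: /θ/ → [ɸ] before /b/; /θ/ → [χ] before /ʁ/; /χ/ → [x] before /g/. In each pair only place changes, matching the following consonant, while manner and voice stay constant.
Nothing changes in [bɪlɪvvɪ]: there the adjacent consonants already agree in place (/v/ and /v/ are both labiodental), so this form is consistent with the same rule.
/ɸ/ is a voiceless bilabial fricative. The following trigger /ʒ/ is postalveolar, so /ɸ/ must become postalveolar as well.
A voiceless postalveolar fricative is [ʃ], so the surface segment is [ʃ].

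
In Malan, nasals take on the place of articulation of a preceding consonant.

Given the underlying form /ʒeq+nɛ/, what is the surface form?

The rule targets /n/ (voiced alveolar nasal), which sits after the trigger /q/ (uvular).
The voiced uvular nasal is [ɴ], so /n/ → [ɴ].

[ʒeqɴɛ]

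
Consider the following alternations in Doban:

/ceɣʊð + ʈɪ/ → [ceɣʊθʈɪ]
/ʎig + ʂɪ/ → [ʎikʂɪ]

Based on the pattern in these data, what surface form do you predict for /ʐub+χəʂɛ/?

The data show regressive voicing assimilation: /ð/ → [θ] before /ʈ/; /g/ → [k] before /ʂ/. In each pair only voicing changes, matching the following consonant, while place and manner stay constant.
/b/ is a voiced bilabial stop. The following trigger /χ/ is voiceless, so /b/ must become voiceless as well.
The voiceless bilabial stop is [p], so /b/ → [p].

[ʐupχəʂɛ]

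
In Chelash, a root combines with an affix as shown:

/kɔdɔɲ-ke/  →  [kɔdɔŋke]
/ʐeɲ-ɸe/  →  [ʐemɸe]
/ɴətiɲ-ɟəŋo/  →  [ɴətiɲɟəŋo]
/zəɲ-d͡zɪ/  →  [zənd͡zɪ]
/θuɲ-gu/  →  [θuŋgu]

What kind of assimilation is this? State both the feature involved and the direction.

Underlying /ɲ/ is realised as [ŋ] next to /k/; /k/ itself does not change.
/ɲ/ is palatal while /k/ is velar; the output [ŋ] is velar, matching the trigger — so the feature that spreads is place.
Manner and voice are unchanged, so the assimilation is partial, not total.
The other alternating forms pattern the same way: /ɲ/ → [m] before /ɸ/ (palatal → bilabial, matching bilabial); /ɲ/ → [n] before /d͡z/ (palatal → alveolar, matching alveolar); /ɲ/ → [ŋ] before /g/ (palatal → velar, matching velar) — only place changes, and always toward the following segment.
No alternation appears in [ɴətiɲɟəŋo]: there the adjacent consonants already agree in place (/ɲ/ and /ɟ/ are both palatal), so this form is consistent with the same rule.
The trigger is the following segment, so the direction is regressive (anticipatory).

regressive place assimilation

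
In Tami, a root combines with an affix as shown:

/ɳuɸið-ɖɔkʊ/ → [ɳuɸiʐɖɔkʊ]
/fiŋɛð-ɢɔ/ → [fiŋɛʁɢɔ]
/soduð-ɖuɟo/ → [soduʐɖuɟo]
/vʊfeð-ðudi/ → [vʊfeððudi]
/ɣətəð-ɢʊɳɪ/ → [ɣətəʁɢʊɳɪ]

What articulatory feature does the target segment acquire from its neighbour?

Underlying /ð/ is realised as [ʐ] next to /ɖ/; /ɖ/ itself does not change.
The change dental → retroflex matches the place of the following /ɖ/, identifying this as place assimilation.
The same holds elsewhere in the data: /ð/ → [ʁ] before /ɢ/ (dental → uvular, matching uvular) — only place changes, and always toward the following segment.
Nothing changes in [vʊfeððudi]: there the adjacent consonants already agree in place (/ð/ and /ð/ are both dental), so this form is consistent with the same rule.

place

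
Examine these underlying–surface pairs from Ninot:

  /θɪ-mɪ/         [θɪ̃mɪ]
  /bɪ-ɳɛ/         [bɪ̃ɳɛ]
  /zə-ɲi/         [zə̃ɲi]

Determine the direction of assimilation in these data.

The vowel /ɪ/ surfaces as nasalised [ɪ̃] next to the following nasal /m/ — it has acquired the [+nasal] feature of its neighbour.
Likewise in the remaining data: /ɪ/ → [ɪ̃] before /ɳ/; /ə/ → [ə̃] before /ɲ/ — each time a vowel is nasalised next to a following nasal.
Because the conditioning nasal is to the right of the vowel that changes, the process is regressive (anticipatory).

regressive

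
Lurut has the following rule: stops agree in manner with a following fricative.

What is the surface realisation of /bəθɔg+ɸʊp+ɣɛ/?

The rule targets /g/ (voiced velar stop), which sits before the trigger /ɸ/ (fricative).
A voiced velar fricative is [ɣ], so the surface segment is [ɣ].
The same rule applies at the second boundary: /p/ → [ɸ] next to /ɣ/.

[bəθɔɣɸʊɸɣɛ]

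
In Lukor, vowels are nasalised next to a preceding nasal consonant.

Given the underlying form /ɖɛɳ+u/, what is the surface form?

[ɖɛɳũ]

The vowel /u/ is adjacent to the preceding nasal /ɳ/, so it acquires [+nasal] and surfaces as [ũ].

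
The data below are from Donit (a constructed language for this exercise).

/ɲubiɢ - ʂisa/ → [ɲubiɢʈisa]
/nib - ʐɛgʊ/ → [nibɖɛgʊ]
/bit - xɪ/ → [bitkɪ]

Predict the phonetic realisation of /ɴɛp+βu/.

The data show progressive manner assimilation: /ʂ/ → [ʈ] after /ɢ/; /ʐ/ → [ɖ] after /b/; /x/ → [k] after /t/. In each pair only manner changes, matching the preceding consonant, while place and voice stay constant.
/β/ is a voiced bilabial fricative. The preceding trigger /p/ is a stop, so /β/ must become a stop as well.
A voiced bilabial stop is [b], so the surface segment is [b].

[ɴɛpbu]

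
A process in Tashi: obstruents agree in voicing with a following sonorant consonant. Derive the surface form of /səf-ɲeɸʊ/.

The rule targets /f/ (voiceless labiodental fricative), which sits before the trigger /ɲ/ (voiced).
The voiced labiodental fricative is [v], so /f/ → [v].

[səvɲeɸʊ]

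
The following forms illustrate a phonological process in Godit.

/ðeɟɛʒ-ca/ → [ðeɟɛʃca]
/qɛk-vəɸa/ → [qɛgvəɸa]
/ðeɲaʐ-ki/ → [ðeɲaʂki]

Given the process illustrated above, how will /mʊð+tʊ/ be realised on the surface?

The data show regressive voicing assimilation: /ʒ/ → [ʃ] before /c/; /k/ → [g] before /v/; /ʐ/ → [ʂ] before /k/. In each pair only voicing changes, matching the following consonant, while place and manner stay constant.
The rule targets /ð/ (voiced dental fricative), which sits before the trigger /t/ (voiceless).
A voiceless dental fricative is [θ], so the surface segment is [θ].

[mʊθtʊ]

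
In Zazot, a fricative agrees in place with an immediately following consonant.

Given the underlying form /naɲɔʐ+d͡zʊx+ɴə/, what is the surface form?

[naɲɔzd͡zʊχɴə]

The rule targets /ʐ/ (voiced retroflex fricative), which sits before the trigger /d͡z/ (alveolar).
A voiced alveolar fricative is [z], so the surface segment is [z].
At the second juncture, /x/ likewise becomes [χ] adjacent to /ɴ/.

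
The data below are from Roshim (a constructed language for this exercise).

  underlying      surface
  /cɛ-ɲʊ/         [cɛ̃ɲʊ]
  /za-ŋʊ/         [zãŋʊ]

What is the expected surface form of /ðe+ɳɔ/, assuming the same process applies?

[ðẽɳɔ]

The data show regressive nasality assimilation (vowel nasalisation): /ɛ/ → [ɛ̃] before /ɲ/; /a/ → [ã] before /ŋ/ — a vowel is nasalised by an immediately following nasal consonant.
/e/ sits next to the nasal /ɳ/ and is therefore nasalised to [ẽ].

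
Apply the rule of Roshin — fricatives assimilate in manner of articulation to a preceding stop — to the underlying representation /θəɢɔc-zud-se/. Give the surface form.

/z/ is a voiced alveolar fricative. The preceding trigger /c/ is a stop, so /z/ must become a stop as well.
Changing only its manner to stop gives [d] — the voiced alveolar stop.
At the second juncture, /s/ likewise becomes [t] adjacent to /d/.

[θəɢɔcdudte]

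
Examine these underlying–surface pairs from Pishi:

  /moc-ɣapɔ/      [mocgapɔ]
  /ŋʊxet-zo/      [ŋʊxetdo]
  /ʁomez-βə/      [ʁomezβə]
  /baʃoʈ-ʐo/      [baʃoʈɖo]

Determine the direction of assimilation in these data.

Comparing underlying and surface forms, /ɣ/ → [g] is the alternation; the neighbouring /c/ is constant.
/ɣ/ is a fricative while /c/ is a stop; the output [g] is a stop, matching the trigger — so the feature that spreads is manner.
The other alternating forms pattern the same way: /z/ → [d] after /t/ (fricative → stop, matching a stop); /ʐ/ → [ɖ] after /ʈ/ (fricative → stop, matching a stop) — only manner changes, and always toward the preceding segment.
Nothing changes in [ʁomezβə]: there the adjacent consonants already agree in manner (/β/ and /z/ are both fricatives), so this form is consistent with the same rule.
The trigger is the preceding segment, so the direction is progressive (perseverative).

progressive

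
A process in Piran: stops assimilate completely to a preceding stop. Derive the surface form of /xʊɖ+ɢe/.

/ɢ/ is the segment targeted by the rule; it sits immediately after /ɖ/, so it assimilates completely and surfaces as [ɖ].

[xʊɖɖe]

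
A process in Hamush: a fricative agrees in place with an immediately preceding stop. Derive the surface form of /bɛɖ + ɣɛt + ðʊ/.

The rule targets /ɣ/ (voiced velar fricative), which sits after the trigger /ɖ/ (retroflex).
The voiced retroflex fricative is [ʐ], so /ɣ/ → [ʐ].
The same rule applies at the second boundary: /ð/ → [z] next to /t/.

[bɛɖʐɛtzʊ]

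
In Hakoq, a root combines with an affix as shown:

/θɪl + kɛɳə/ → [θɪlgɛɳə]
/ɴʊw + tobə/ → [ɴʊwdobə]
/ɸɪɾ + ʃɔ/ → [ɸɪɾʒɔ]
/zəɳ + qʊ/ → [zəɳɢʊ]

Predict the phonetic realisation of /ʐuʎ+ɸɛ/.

The data show progressive voicing assimilation: /k/ → [g] after /l/; /t/ → [d] after /w/; /ʃ/ → [ʒ] after /ɾ/; /q/ → [ɢ] after /ɳ/. In each pair only voicing changes, matching the preceding consonant, while place and manner stay constant.
The rule targets /ɸ/ (voiceless bilabial fricative), which sits after the trigger /ʎ/ (voiced).
The voiced bilabial fricative is [β], so /ɸ/ → [β].

[ʐuʎβɛ]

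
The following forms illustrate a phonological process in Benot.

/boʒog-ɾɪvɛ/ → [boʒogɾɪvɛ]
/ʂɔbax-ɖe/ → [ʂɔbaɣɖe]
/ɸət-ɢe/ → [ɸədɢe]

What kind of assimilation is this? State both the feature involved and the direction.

Comparing underlying and surface forms, /x/ → [ɣ] is the alternation; the neighbouring /ɖ/ is constant.
The change voiceless → voiced matches the voicing of the following /ɖ/, identifying this as voicing assimilation.
Place and manner are unchanged, so the assimilation is partial, not total.
The same holds elsewhere in the data: /t/ → [d] before /ɢ/ (voiceless → voiced, matching voiced) — only voicing changes, and always toward the following segment.
Nothing changes in [boʒogɾɪvɛ]: there the adjacent consonants already agree in voicing (/g/ and /ɾ/ are both voiced), so this form is consistent with the same rule.
The trigger is the following segment, so the direction is regressive (anticipatory).

regressive voicing assimilation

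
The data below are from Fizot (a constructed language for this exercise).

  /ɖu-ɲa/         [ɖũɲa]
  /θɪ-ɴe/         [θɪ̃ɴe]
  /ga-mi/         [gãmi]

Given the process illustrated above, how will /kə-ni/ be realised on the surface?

The data show regressive nasality assimilation (vowel nasalisation): /u/ → [ũ] before /ɲ/; /ɪ/ → [ɪ̃] before /ɴ/; /a/ → [ã] before /m/ — a vowel is nasalised by an immediately following nasal consonant.
/ə/ sits next to the nasal /n/ and is therefore nasalised to [ə̃].

[kə̃ni]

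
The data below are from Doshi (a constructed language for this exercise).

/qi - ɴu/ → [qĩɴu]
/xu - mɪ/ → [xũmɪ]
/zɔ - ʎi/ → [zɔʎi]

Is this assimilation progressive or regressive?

regressive

The vowel /i/ surfaces as nasalised [ĩ] next to the following nasal /ɴ/ — it has acquired the [+nasal] feature of its neighbour.
Likewise in the remaining data: /u/ → [ũ] before /m/ — each time a vowel is nasalised next to a following nasal.
No change occurs in [zɔʎi] because the vowel at the boundary is adjacent to an oral consonant, not a nasal (/ɔ/ next to /ʎ/).
Because the conditioning nasal is to the right of the vowel that changes, the process is regressive (anticipatory).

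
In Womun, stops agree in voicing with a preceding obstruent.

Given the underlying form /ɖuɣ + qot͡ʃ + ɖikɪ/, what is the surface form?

[ɖuɣɢot͡ʃʈikɪ]

The rule targets /q/ (voiceless uvular stop), which sits after the trigger /ɣ/ (voiced).
The voiced uvular stop is [ɢ], so /q/ → [ɢ].
The same rule applies at the second boundary: /ɖ/ → [ʈ] next to /t͡ʃ/.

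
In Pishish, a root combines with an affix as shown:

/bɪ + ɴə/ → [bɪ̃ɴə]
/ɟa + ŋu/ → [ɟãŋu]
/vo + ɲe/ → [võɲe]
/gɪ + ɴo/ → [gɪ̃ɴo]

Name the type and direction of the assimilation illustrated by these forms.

The vowel /ɪ/ surfaces as nasalised [ɪ̃] next to the following nasal /ɴ/ — it has acquired the [+nasal] feature of its neighbour.
Likewise in the remaining data: /a/ → [ã] before /ŋ/; /o/ → [õ] before /ɲ/ — each time a vowel is nasalised next to a following nasal.
Because the conditioning nasal is to the right of the vowel that changes, the process is regressive (anticipatory).

regressive nasality assimilation (vowel nasalisation)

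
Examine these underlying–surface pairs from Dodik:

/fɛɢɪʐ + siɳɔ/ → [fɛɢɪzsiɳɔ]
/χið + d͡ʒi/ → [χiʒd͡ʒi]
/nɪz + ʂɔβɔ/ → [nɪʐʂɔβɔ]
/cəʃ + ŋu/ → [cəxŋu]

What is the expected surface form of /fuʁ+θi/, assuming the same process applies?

The data show regressive place assimilation: /ʐ/ → [z] before /s/; /ð/ → [ʒ] before /d͡ʒ/; /z/ → [ʐ] before /ʂ/; /ʃ/ → [x] before /ŋ/. In each pair only place changes, matching the following consonant, while manner and voice stay constant.
The rule targets /ʁ/ (voiced uvular fricative), which sits before the trigger /θ/ (dental).
Changing only its place to dental gives [ð] — the voiced dental fricative.

[fuðθi]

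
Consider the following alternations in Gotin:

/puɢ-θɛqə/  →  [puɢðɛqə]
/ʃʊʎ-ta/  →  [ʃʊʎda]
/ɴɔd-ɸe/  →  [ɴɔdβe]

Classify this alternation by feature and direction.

Comparing underlying and surface forms, /θ/ → [ð] is the alternation; the neighbouring /ɢ/ is constant.
/θ/ is voiceless while /ɢ/ is voiced; the output [ð] is voiced, matching the trigger — so the feature that spreads is voicing.
Place and manner are unchanged, so the assimilation is partial, not total.
Checking the remaining alternations: /t/ → [d] after /ʎ/ (voiceless → voiced, matching voiced); /ɸ/ → [β] after /d/ (voiceless → voiced, matching voiced) — only voicing changes, and always toward the preceding segment.
Since the segment that changes follows the conditioning segment, the assimilation is progressive.

progressive voicing assimilation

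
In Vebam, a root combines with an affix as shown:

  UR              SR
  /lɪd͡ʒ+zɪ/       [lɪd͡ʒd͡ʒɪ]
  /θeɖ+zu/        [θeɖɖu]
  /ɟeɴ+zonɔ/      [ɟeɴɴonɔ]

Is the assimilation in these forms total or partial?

total assimilation

Comparing underlying and surface forms, /z/ → [d͡ʒ] is the alternation; the neighbouring /d͡ʒ/ is constant.
The output [d͡ʒ] is identical to the trigger /d͡ʒ/ — every feature (place, manner, voicing) has been copied — so this is total assimilation.
The other forms behave the same way: /z/ → [ɖ] after /ɖ/; /z/ → [ɴ] after /ɴ/ — in each case the output is a copy of the preceding consonant.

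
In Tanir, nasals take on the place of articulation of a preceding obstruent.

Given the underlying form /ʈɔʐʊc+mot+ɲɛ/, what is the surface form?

/m/ is a voiced bilabial nasal. The preceding trigger /c/ is palatal, so /m/ must become palatal as well.
Changing only its place to palatal gives [ɲ] — the voiced palatal nasal.
At the second juncture, /ɲ/ likewise becomes [n] adjacent to /t/.

[ʈɔʐʊcɲotnɛ]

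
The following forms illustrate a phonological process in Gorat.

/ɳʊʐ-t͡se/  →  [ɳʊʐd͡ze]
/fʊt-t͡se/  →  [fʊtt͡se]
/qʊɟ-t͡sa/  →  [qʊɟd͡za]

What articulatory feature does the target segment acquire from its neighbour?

voicing

Comparing underlying and surface forms, /t͡s/ → [d͡z] is the alternation; the neighbouring /ʐ/ is constant.
The change voiceless → voiced matches the voicing of the preceding /ʐ/, identifying this as voicing assimilation.
The same holds elsewhere in the data: /t͡s/ → [d͡z] after /ɟ/ (voiceless → voiced, matching voiced) — only voicing changes, and always toward the preceding segment.
Nothing changes in [fʊtt͡se]: there the adjacent consonants already agree in voicing (/t͡s/ and /t/ are both voiceless), so this form is consistent with the same rule.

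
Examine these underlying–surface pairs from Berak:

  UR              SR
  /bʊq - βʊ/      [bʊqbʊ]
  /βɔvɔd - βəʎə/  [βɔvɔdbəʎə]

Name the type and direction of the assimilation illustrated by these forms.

progressive manner assimilation

Underlying /β/ is realised as [b] next to /q/; /q/ itself does not change.
The change fricative → stop matches the manner of the preceding /q/, identifying this as manner assimilation.
Place and voice are unchanged, so the assimilation is partial, not total.
Checking the remaining alternation: /β/ → [b] after /d/ (fricative → stop, matching a stop) — only manner changes, and always toward the preceding segment.
The trigger is the preceding segment, so the direction is progressive (perseverative).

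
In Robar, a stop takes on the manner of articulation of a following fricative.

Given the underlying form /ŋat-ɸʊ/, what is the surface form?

/t/ is a voiceless alveolar stop. The following trigger /ɸ/ is a fricative, so /t/ must become a fricative as well.
A voiceless alveolar fricative is [s], so the surface segment is [s].

[ŋasɸʊ]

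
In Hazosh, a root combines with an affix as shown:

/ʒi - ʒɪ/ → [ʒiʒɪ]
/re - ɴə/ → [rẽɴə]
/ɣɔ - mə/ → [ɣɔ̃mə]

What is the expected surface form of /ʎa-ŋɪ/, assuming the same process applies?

The data show regressive nasality assimilation (vowel nasalisation): /e/ → [ẽ] before /ɴ/; /ɔ/ → [ɔ̃] before /m/ — a vowel is nasalised by an immediately following nasal consonant.
No change occurs in [ʒiʒɪ] because the vowel at the boundary is adjacent to an oral consonant, not a nasal (/i/ next to /ʒ/).
The vowel /a/ is adjacent to the following nasal /ŋ/, so it acquires [+nasal] and surfaces as [ã].

[ʎãŋɪ]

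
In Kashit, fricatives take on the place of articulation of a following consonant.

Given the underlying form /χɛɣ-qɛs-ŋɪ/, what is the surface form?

[χɛʁqɛxŋɪ]

The rule targets /ɣ/ (voiced velar fricative), which sits before the trigger /q/ (uvular).
Changing only its place to uvular gives [ʁ] — the voiced uvular fricative.
The same rule applies at the second boundary: /s/ → [x] next to /ŋ/.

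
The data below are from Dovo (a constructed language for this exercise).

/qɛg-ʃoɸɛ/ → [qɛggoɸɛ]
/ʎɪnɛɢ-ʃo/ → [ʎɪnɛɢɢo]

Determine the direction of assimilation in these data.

Underlying /ʃ/ is realised as [g] next to /g/; /g/ itself does not change.
The output [g] is identical to the trigger /g/ — every feature (place, manner, voicing) has been copied — so this is total assimilation.
The other form behaves the same way: /ʃ/ → [ɢ] after /ɢ/ — in each case the output is a copy of the preceding consonant.
The trigger is the preceding segment, so the direction is progressive (perseverative).

progressive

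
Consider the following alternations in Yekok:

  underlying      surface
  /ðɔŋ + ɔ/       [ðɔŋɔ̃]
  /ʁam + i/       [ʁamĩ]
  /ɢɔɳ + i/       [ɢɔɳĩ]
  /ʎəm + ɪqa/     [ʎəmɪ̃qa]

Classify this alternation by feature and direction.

progressive nasality assimilation (vowel nasalisation)

The vowel /ɔ/ surfaces as nasalised [ɔ̃] next to the preceding nasal /ŋ/ — it has acquired the [+nasal] feature of its neighbour.
Likewise in the remaining data: /i/ → [ĩ] after /m/; /i/ → [ĩ] after /ɳ/; /ɪ/ → [ɪ̃] after /m/ — each time a vowel is nasalised next to a preceding nasal.
Because the conditioning nasal is to the left of the vowel that changes, the process is progressive (perseverative).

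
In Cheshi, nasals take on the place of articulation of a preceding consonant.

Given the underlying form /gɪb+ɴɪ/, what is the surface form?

[gɪbmɪ]

/ɴ/ is a voiced uvular nasal. The preceding trigger /b/ is bilabial, so /ɴ/ must become bilabial as well.
A voiced bilabial nasal is [m], so the surface segment is [m].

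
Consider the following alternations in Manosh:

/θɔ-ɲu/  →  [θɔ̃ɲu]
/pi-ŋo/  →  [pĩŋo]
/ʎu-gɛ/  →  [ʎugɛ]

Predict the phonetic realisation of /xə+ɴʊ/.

The data show regressive nasality assimilation (vowel nasalisation): /ɔ/ → [ɔ̃] before /ɲ/; /i/ → [ĩ] before /ŋ/ — a vowel is nasalised by an immediately following nasal consonant.
No change occurs in [ʎugɛ] because the vowel at the boundary is adjacent to an oral consonant, not a nasal (/u/ next to /g/).
/ə/ sits next to the nasal /ɴ/ and is therefore nasalised to [ə̃].

[xə̃ɴʊ]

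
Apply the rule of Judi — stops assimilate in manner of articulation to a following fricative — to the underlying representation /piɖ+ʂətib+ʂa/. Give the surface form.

[piʐʂətiβʂa]

The rule targets /ɖ/ (voiced retroflex stop), which sits before the trigger /ʂ/ (fricative).
Changing only its manner to fricative gives [ʐ] — the voiced retroflex fricative.
At the second juncture, /b/ likewise becomes [β] adjacent to /ʂ/.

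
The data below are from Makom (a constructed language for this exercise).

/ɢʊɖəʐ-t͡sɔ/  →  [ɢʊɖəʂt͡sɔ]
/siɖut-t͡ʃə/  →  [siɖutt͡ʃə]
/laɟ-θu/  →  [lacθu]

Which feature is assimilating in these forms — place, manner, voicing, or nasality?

Comparing underlying and surface forms, /ʐ/ → [ʂ] is the alternation; the neighbouring /t͡s/ is constant.
/ʐ/ is voiced while /t͡s/ is voiceless; the output [ʂ] is voiceless, matching the trigger — so the feature that spreads is voicing.
The other alternating form patterns the same way: /ɟ/ → [c] before /θ/ (voiced → voiceless, matching voiceless) — only voicing changes, and always toward the following segment.
No alternation appears in [siɖutt͡ʃə]: there the adjacent consonants already agree in voicing (/t/ and /t͡ʃ/ are both voiceless), so this form is consistent with the same rule.

voicing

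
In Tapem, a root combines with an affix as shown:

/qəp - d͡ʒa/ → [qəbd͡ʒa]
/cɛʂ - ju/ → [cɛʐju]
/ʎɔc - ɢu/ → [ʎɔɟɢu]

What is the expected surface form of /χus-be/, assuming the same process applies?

The data show regressive voicing assimilation: /p/ → [b] before /d͡ʒ/; /ʂ/ → [ʐ] before /j/; /c/ → [ɟ] before /ɢ/. In each pair only voicing changes, matching the following consonant, while place and manner stay constant.
The rule targets /s/ (voiceless alveolar fricative), which sits before the trigger /b/ (voiced).
A voiced alveolar fricative is [z], so the surface segment is [z].

[χuzbe]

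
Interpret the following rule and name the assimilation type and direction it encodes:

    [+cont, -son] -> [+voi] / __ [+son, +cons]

The structural change is [+voi], and the conditioning segment [+son, +cons] (a sonorant consonant) is itself voiced, so the target comes to share the voicing of its neighbour — voicing assimilation.
The conditioning segment sits to the right of the focus bar, meaning the trigger follows the segment that changes — regressive assimilation.

regressive voicing assimilation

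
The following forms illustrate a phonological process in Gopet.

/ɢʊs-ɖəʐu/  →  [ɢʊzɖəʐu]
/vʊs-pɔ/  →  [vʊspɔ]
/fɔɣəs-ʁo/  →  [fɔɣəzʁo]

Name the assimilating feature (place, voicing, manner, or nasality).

Underlying /s/ is realised as [z] next to /ɖ/; /ɖ/ itself does not change.
/s/ is voiceless while /ɖ/ is voiced; the output [z] is voiced, matching the trigger — so the feature that spreads is voicing.
The other alternating form patterns the same way: /s/ → [z] before /ʁ/ (voiceless → voiced, matching voiced) — only voicing changes, and always toward the following segment.
No alternation appears in [vʊspɔ]: there the adjacent consonants already agree in voicing (/s/ and /p/ are both voiceless), so this form is consistent with the same rule.

voicing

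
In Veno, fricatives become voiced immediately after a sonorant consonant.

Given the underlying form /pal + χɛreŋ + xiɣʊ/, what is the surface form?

[palʁɛreŋɣiɣʊ]

/χ/ is a voiceless uvular fricative. The preceding trigger /l/ is voiced, so /χ/ must become voiced as well.
Changing only its voicing to voiced gives [ʁ] — the voiced uvular fricative.
At the second juncture, /x/ likewise becomes [ɣ] adjacent to /ŋ/.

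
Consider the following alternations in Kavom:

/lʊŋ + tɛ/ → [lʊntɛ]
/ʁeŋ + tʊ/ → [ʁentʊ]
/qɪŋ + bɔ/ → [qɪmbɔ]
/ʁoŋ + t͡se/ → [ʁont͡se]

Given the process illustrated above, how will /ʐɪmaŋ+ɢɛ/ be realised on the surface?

The data show regressive place assimilation: /ŋ/ → [n] before /t/; /ŋ/ → [m] before /b/; /ŋ/ → [n] before /t͡s/. In each pair only place changes, matching the following consonant, while manner and voice stay constant.
The rule targets /ŋ/ (voiced velar nasal), which sits before the trigger /ɢ/ (uvular).
A voiced uvular nasal is [ɴ], so the surface segment is [ɴ].

[ʐɪmaɴɢɛ]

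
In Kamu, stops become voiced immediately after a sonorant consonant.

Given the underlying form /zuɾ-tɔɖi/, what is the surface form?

[zuɾdɔɖi]

/t/ is a voiceless alveolar stop. The preceding trigger /ɾ/ is voiced, so /t/ must become voiced as well.
A voiced alveolar stop is [d], so the surface segment is [d].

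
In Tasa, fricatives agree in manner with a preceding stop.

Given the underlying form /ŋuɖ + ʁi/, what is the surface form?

[ŋuɖɢi]

/ʁ/ is a voiced uvular fricative. The preceding trigger /ɖ/ is a stop, so /ʁ/ must become a stop as well.
A voiced uvular stop is [ɢ], so the surface segment is [ɢ].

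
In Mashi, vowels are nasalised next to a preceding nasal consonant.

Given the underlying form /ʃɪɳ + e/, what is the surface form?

[ʃɪɳẽ]

/e/ sits next to the nasal /ɳ/ and is therefore nasalised to [ẽ].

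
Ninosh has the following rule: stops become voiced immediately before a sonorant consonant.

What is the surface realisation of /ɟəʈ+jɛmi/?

[ɟəɖjɛmi]

/ʈ/ is a voiceless retroflex stop. The following trigger /j/ is voiced, so /ʈ/ must become voiced as well.
Changing only its voicing to voiced gives [ɖ] — the voiced retroflex stop.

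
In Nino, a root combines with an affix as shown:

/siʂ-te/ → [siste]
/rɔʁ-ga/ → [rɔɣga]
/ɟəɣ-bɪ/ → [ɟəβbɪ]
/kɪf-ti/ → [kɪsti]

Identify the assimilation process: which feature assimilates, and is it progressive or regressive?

regressive place assimilation

The segment that alternates is /ʂ/, which surfaces as [s] when adjacent to /t/.
/ʂ/ is retroflex while /t/ is alveolar; the output [s] is alveolar, matching the trigger — so the feature that spreads is place.
Manner and voice are unchanged, so the assimilation is partial, not total.
The other alternating forms pattern the same way: /ʁ/ → [ɣ] before /g/ (uvular → velar, matching velar); /ɣ/ → [β] before /b/ (velar → bilabial, matching bilabial); /f/ → [s] before /t/ (labiodental → alveolar, matching alveolar) — only place changes, and always toward the following segment.
Since the segment that changes precedes the conditioning segment, the assimilation is regressive.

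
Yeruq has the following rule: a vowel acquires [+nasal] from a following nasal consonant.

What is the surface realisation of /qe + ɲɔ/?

[qẽɲɔ]

The vowel /e/ is adjacent to the following nasal /ɲ/, so it acquires [+nasal] and surfaces as [ẽ].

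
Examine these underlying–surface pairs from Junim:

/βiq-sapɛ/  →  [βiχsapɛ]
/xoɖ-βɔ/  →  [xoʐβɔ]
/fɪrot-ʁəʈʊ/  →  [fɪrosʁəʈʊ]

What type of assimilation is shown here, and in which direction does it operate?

The segment that alternates is /q/, which surfaces as [χ] when adjacent to /s/.
/q/ is a stop while /s/ is a fricative; the output [χ] is a fricative, matching the trigger — so the feature that spreads is manner.
Place and voice are unchanged, so the assimilation is partial, not total.
Checking the remaining alternations: /ɖ/ → [ʐ] before /β/ (stop → fricative, matching a fricative); /t/ → [s] before /ʁ/ (stop → fricative, matching a fricative) — only manner changes, and always toward the following segment.
The trigger is the following segment, so the direction is regressive (anticipatory).

regressive manner assimilation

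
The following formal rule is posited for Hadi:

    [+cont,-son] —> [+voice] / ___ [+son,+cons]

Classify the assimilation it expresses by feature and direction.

The target ([+cont,-son], fricatives) acquires [+voice] next to a sonorant consonant ([+son,+cons]) — it takes on the voicing of its neighbour, so the feature that spreads is voicing.
The conditioning segment sits to the right of the focus bar, meaning the trigger follows the segment that changes — regressive assimilation.

regressive voicing assimilation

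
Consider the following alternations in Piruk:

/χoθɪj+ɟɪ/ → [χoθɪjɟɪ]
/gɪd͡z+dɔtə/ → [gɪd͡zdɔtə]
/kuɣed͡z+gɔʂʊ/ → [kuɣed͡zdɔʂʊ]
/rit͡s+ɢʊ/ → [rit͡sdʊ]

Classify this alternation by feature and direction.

progressive place assimilation

The segment that alternates is /g/, which surfaces as [d] when adjacent to /d͡z/.
/g/ is velar while /d͡z/ is alveolar; the output [d] is alveolar, matching the trigger — so the feature that spreads is place.
Manner and voice are unchanged, so the assimilation is partial, not total.
The other alternating form patterns the same way: /ɢ/ → [d] after /t͡s/ (uvular → alveolar, matching alveolar) — only place changes, and always toward the preceding segment.
Nothing changes in [χoθɪjɟɪ], [gɪd͡zdɔtə]: there the adjacent consonants already agree in place (/ɟ/ and /j/ are both palatal; /d/ and /d͡z/ are both alveolar), so these forms are consistent with the same rule.
The trigger is the preceding segment, so the direction is progressive (perseverative).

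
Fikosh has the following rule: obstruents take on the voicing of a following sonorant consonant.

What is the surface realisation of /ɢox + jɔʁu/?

[ɢoɣjɔʁu]

The rule targets /x/ (voiceless velar fricative), which sits before the trigger /j/ (voiced).
A voiced velar fricative is [ɣ], so the surface segment is [ɣ].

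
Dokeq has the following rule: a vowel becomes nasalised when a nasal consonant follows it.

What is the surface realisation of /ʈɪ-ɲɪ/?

[ʈɪ̃ɲɪ]

The vowel /ɪ/ is adjacent to the following nasal /ɲ/, so it acquires [+nasal] and surfaces as [ɪ̃].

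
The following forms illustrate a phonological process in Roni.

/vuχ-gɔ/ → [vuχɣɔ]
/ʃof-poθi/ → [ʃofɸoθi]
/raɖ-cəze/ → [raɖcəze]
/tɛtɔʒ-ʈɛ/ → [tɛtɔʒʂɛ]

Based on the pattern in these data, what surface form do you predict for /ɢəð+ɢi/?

The data show progressive manner assimilation: /g/ → [ɣ] after /χ/; /p/ → [ɸ] after /f/; /ʈ/ → [ʂ] after /ʒ/. In each pair only manner changes, matching the preceding consonant, while place and voice stay constant.
Nothing changes in [raɖcəze]: there the adjacent consonants already agree in manner (/c/ and /ɖ/ are both stops), so this form is consistent with the same rule.
The rule targets /ɢ/ (voiced uvular stop), which sits after the trigger /ð/ (fricative).
Changing only its manner to fricative gives [ʁ] — the voiced uvular fricative.

[ɢəðʁi]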